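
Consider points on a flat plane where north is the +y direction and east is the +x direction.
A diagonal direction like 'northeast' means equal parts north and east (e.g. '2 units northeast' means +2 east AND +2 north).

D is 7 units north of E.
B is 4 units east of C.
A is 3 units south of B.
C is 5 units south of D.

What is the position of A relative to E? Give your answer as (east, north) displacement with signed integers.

Place E at the origin (east=0, north=0).
  D is 7 units north of E: delta (east=+0, north=+7); D at (east=0, north=7).
  C is 5 units south of D: delta (east=+0, north=-5); C at (east=0, north=2).
  B is 4 units east of C: delta (east=+4, north=+0); B at (east=4, north=2).
  A is 3 units south of B: delta (east=+0, north=-3); A at (east=4, north=-1).
Therefore A relative to E: (east=4, north=-1).

Answer: A is at (east=4, north=-1) relative to E.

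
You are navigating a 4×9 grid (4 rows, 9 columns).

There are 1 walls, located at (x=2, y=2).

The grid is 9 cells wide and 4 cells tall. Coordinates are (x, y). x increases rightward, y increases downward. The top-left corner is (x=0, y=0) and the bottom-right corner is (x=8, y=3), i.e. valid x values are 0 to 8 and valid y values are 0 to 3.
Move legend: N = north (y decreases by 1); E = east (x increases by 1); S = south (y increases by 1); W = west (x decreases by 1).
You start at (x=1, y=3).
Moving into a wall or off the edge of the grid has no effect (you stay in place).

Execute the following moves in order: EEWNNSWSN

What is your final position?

Answer: Final position: (x=1, y=2)

Derivation:
Start: (x=1, y=3)
  E (east): (x=1, y=3) -> (x=2, y=3)
  E (east): (x=2, y=3) -> (x=3, y=3)
  W (west): (x=3, y=3) -> (x=2, y=3)
  N (north): blocked, stay at (x=2, y=3)
  N (north): blocked, stay at (x=2, y=3)
  S (south): blocked, stay at (x=2, y=3)
  W (west): (x=2, y=3) -> (x=1, y=3)
  S (south): blocked, stay at (x=1, y=3)
  N (north): (x=1, y=3) -> (x=1, y=2)
Final: (x=1, y=2)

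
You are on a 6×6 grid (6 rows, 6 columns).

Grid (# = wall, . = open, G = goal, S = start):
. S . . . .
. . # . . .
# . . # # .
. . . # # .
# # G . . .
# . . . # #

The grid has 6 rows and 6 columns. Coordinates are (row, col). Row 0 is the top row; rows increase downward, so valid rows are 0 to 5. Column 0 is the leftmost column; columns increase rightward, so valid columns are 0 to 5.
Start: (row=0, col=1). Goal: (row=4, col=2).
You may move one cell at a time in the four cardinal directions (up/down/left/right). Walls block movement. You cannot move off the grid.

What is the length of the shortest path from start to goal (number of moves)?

Answer: Shortest path length: 5

Derivation:
BFS from (row=0, col=1) until reaching (row=4, col=2):
  Distance 0: (row=0, col=1)
  Distance 1: (row=0, col=0), (row=0, col=2), (row=1, col=1)
  Distance 2: (row=0, col=3), (row=1, col=0), (row=2, col=1)
  Distance 3: (row=0, col=4), (row=1, col=3), (row=2, col=2), (row=3, col=1)
  Distance 4: (row=0, col=5), (row=1, col=4), (row=3, col=0), (row=3, col=2)
  Distance 5: (row=1, col=5), (row=4, col=2)  <- goal reached here
One shortest path (5 moves): (row=0, col=1) -> (row=1, col=1) -> (row=2, col=1) -> (row=2, col=2) -> (row=3, col=2) -> (row=4, col=2)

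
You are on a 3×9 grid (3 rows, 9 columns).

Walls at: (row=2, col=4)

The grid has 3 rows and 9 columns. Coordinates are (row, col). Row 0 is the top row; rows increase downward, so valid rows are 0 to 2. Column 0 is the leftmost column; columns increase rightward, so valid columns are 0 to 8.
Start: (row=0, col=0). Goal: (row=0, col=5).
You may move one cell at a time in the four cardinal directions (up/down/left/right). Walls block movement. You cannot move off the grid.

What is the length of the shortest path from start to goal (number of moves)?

BFS from (row=0, col=0) until reaching (row=0, col=5):
  Distance 0: (row=0, col=0)
  Distance 1: (row=0, col=1), (row=1, col=0)
  Distance 2: (row=0, col=2), (row=1, col=1), (row=2, col=0)
  Distance 3: (row=0, col=3), (row=1, col=2), (row=2, col=1)
  Distance 4: (row=0, col=4), (row=1, col=3), (row=2, col=2)
  Distance 5: (row=0, col=5), (row=1, col=4), (row=2, col=3)  <- goal reached here
One shortest path (5 moves): (row=0, col=0) -> (row=0, col=1) -> (row=0, col=2) -> (row=0, col=3) -> (row=0, col=4) -> (row=0, col=5)

Answer: Shortest path length: 5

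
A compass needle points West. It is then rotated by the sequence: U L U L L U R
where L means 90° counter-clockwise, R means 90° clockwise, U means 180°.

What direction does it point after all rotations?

Start: West
  U (U-turn (180°)) -> East
  L (left (90° counter-clockwise)) -> North
  U (U-turn (180°)) -> South
  L (left (90° counter-clockwise)) -> East
  L (left (90° counter-clockwise)) -> North
  U (U-turn (180°)) -> South
  R (right (90° clockwise)) -> West
Final: West

Answer: Final heading: West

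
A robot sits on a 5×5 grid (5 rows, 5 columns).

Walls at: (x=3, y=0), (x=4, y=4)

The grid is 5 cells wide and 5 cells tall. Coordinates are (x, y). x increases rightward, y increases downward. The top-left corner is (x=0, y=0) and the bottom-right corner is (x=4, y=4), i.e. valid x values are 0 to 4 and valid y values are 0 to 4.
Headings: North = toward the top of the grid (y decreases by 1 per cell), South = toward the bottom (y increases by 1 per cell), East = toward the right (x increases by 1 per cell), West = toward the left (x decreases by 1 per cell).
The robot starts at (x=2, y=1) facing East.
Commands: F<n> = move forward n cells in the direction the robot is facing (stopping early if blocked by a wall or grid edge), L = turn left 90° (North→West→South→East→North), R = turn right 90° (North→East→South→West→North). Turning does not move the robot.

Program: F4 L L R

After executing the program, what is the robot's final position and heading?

Answer: Final position: (x=4, y=1), facing North

Derivation:
Start: (x=2, y=1), facing East
  F4: move forward 2/4 (blocked), now at (x=4, y=1)
  L: turn left, now facing North
  L: turn left, now facing West
  R: turn right, now facing North
Final: (x=4, y=1), facing North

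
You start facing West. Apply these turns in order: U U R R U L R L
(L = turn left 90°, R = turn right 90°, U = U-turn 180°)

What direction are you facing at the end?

Start: West
  U (U-turn (180°)) -> East
  U (U-turn (180°)) -> West
  R (right (90° clockwise)) -> North
  R (right (90° clockwise)) -> East
  U (U-turn (180°)) -> West
  L (left (90° counter-clockwise)) -> South
  R (right (90° clockwise)) -> West
  L (left (90° counter-clockwise)) -> South
Final: South

Answer: Final heading: South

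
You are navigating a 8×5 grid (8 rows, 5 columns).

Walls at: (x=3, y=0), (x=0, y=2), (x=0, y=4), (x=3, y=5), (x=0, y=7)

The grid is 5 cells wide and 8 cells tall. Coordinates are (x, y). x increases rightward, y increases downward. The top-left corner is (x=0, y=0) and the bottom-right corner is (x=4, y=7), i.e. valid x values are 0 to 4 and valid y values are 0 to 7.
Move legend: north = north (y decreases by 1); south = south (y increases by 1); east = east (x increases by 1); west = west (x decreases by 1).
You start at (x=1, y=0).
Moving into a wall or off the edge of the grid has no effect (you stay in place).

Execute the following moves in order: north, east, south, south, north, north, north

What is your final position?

Start: (x=1, y=0)
  north (north): blocked, stay at (x=1, y=0)
  east (east): (x=1, y=0) -> (x=2, y=0)
  south (south): (x=2, y=0) -> (x=2, y=1)
  south (south): (x=2, y=1) -> (x=2, y=2)
  north (north): (x=2, y=2) -> (x=2, y=1)
  north (north): (x=2, y=1) -> (x=2, y=0)
  north (north): blocked, stay at (x=2, y=0)
Final: (x=2, y=0)

Answer: Final position: (x=2, y=0)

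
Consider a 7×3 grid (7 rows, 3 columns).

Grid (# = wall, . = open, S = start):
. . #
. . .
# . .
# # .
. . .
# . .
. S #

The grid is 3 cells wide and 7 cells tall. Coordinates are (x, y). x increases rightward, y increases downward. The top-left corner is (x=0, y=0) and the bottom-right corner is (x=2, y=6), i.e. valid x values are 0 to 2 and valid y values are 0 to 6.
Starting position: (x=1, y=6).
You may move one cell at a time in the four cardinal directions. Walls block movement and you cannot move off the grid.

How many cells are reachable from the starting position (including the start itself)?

BFS flood-fill from (x=1, y=6):
  Distance 0: (x=1, y=6)
  Distance 1: (x=1, y=5), (x=0, y=6)
  Distance 2: (x=1, y=4), (x=2, y=5)
  Distance 3: (x=0, y=4), (x=2, y=4)
  Distance 4: (x=2, y=3)
  Distance 5: (x=2, y=2)
  Distance 6: (x=2, y=1), (x=1, y=2)
  Distance 7: (x=1, y=1)
  Distance 8: (x=1, y=0), (x=0, y=1)
  Distance 9: (x=0, y=0)
Total reachable: 15 (grid has 15 open cells total)

Answer: Reachable cells: 15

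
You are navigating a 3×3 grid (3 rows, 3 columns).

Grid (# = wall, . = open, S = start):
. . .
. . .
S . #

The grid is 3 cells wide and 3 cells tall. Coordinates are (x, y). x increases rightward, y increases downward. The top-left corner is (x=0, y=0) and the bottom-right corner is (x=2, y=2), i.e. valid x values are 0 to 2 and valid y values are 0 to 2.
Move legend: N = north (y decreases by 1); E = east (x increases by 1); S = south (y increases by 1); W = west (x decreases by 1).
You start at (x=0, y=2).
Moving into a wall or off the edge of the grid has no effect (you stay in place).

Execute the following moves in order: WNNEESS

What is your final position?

Start: (x=0, y=2)
  W (west): blocked, stay at (x=0, y=2)
  N (north): (x=0, y=2) -> (x=0, y=1)
  N (north): (x=0, y=1) -> (x=0, y=0)
  E (east): (x=0, y=0) -> (x=1, y=0)
  E (east): (x=1, y=0) -> (x=2, y=0)
  S (south): (x=2, y=0) -> (x=2, y=1)
  S (south): blocked, stay at (x=2, y=1)
Final: (x=2, y=1)

Answer: Final position: (x=2, y=1)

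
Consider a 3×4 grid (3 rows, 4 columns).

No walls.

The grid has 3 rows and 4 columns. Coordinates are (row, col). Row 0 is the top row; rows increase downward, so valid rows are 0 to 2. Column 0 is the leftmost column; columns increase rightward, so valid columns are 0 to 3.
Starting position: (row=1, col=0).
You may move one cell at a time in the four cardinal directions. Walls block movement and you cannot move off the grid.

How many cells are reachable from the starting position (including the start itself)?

Answer: Reachable cells: 12

Derivation:
BFS flood-fill from (row=1, col=0):
  Distance 0: (row=1, col=0)
  Distance 1: (row=0, col=0), (row=1, col=1), (row=2, col=0)
  Distance 2: (row=0, col=1), (row=1, col=2), (row=2, col=1)
  Distance 3: (row=0, col=2), (row=1, col=3), (row=2, col=2)
  Distance 4: (row=0, col=3), (row=2, col=3)
Total reachable: 12 (grid has 12 open cells total)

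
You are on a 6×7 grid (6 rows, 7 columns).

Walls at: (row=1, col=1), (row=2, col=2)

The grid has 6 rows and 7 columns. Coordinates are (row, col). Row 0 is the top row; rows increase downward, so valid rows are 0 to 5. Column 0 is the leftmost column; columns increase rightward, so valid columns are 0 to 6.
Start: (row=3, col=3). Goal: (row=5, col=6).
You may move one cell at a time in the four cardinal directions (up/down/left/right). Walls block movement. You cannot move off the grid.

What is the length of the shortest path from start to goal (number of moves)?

Answer: Shortest path length: 5

Derivation:
BFS from (row=3, col=3) until reaching (row=5, col=6):
  Distance 0: (row=3, col=3)
  Distance 1: (row=2, col=3), (row=3, col=2), (row=3, col=4), (row=4, col=3)
  Distance 2: (row=1, col=3), (row=2, col=4), (row=3, col=1), (row=3, col=5), (row=4, col=2), (row=4, col=4), (row=5, col=3)
  Distance 3: (row=0, col=3), (row=1, col=2), (row=1, col=4), (row=2, col=1), (row=2, col=5), (row=3, col=0), (row=3, col=6), (row=4, col=1), (row=4, col=5), (row=5, col=2), (row=5, col=4)
  Distance 4: (row=0, col=2), (row=0, col=4), (row=1, col=5), (row=2, col=0), (row=2, col=6), (row=4, col=0), (row=4, col=6), (row=5, col=1), (row=5, col=5)
  Distance 5: (row=0, col=1), (row=0, col=5), (row=1, col=0), (row=1, col=6), (row=5, col=0), (row=5, col=6)  <- goal reached here
One shortest path (5 moves): (row=3, col=3) -> (row=3, col=4) -> (row=3, col=5) -> (row=3, col=6) -> (row=4, col=6) -> (row=5, col=6)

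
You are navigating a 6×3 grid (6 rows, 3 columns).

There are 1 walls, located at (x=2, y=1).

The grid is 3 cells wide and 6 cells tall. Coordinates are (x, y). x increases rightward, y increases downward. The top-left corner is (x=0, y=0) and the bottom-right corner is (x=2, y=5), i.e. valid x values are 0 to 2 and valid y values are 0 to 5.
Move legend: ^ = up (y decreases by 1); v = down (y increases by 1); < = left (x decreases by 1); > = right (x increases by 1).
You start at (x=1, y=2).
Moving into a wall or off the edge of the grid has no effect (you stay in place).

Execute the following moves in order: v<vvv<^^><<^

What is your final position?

Start: (x=1, y=2)
  v (down): (x=1, y=2) -> (x=1, y=3)
  < (left): (x=1, y=3) -> (x=0, y=3)
  v (down): (x=0, y=3) -> (x=0, y=4)
  v (down): (x=0, y=4) -> (x=0, y=5)
  v (down): blocked, stay at (x=0, y=5)
  < (left): blocked, stay at (x=0, y=5)
  ^ (up): (x=0, y=5) -> (x=0, y=4)
  ^ (up): (x=0, y=4) -> (x=0, y=3)
  > (right): (x=0, y=3) -> (x=1, y=3)
  < (left): (x=1, y=3) -> (x=0, y=3)
  < (left): blocked, stay at (x=0, y=3)
  ^ (up): (x=0, y=3) -> (x=0, y=2)
Final: (x=0, y=2)

Answer: Final position: (x=0, y=2)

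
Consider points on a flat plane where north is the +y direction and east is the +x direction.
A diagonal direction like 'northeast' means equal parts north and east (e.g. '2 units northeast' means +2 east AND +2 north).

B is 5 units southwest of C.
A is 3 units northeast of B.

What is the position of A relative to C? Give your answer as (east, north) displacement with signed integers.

Place C at the origin (east=0, north=0).
  B is 5 units southwest of C: delta (east=-5, north=-5); B at (east=-5, north=-5).
  A is 3 units northeast of B: delta (east=+3, north=+3); A at (east=-2, north=-2).
Therefore A relative to C: (east=-2, north=-2).

Answer: A is at (east=-2, north=-2) relative to C.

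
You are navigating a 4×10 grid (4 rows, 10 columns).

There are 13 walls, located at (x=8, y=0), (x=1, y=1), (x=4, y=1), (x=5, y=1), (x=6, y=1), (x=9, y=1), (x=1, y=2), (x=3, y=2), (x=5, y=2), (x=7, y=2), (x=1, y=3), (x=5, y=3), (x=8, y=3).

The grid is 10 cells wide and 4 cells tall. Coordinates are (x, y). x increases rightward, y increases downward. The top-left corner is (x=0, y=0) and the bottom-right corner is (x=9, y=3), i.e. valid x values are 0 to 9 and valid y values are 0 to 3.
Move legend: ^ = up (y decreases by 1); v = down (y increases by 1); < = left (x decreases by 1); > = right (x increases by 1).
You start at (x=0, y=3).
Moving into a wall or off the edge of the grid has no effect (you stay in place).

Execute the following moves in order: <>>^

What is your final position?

Start: (x=0, y=3)
  < (left): blocked, stay at (x=0, y=3)
  > (right): blocked, stay at (x=0, y=3)
  > (right): blocked, stay at (x=0, y=3)
  ^ (up): (x=0, y=3) -> (x=0, y=2)
Final: (x=0, y=2)

Answer: Final position: (x=0, y=2)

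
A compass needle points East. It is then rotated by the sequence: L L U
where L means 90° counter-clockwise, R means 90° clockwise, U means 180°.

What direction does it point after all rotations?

Start: East
  L (left (90° counter-clockwise)) -> North
  L (left (90° counter-clockwise)) -> West
  U (U-turn (180°)) -> East
Final: East

Answer: Final heading: East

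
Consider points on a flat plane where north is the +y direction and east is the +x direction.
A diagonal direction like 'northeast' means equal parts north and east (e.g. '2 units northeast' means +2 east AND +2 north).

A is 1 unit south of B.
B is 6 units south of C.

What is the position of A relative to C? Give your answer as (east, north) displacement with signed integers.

Place C at the origin (east=0, north=0).
  B is 6 units south of C: delta (east=+0, north=-6); B at (east=0, north=-6).
  A is 1 unit south of B: delta (east=+0, north=-1); A at (east=0, north=-7).
Therefore A relative to C: (east=0, north=-7).

Answer: A is at (east=0, north=-7) relative to C.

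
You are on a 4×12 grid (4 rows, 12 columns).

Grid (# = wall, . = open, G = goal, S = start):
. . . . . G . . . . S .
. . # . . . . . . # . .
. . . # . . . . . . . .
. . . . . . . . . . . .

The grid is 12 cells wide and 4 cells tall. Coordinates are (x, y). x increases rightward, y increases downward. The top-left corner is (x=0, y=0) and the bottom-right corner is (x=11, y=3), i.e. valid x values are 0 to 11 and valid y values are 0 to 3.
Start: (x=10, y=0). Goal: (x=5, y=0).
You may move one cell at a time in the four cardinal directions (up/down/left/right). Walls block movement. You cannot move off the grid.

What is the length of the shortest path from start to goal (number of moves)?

Answer: Shortest path length: 5

Derivation:
BFS from (x=10, y=0) until reaching (x=5, y=0):
  Distance 0: (x=10, y=0)
  Distance 1: (x=9, y=0), (x=11, y=0), (x=10, y=1)
  Distance 2: (x=8, y=0), (x=11, y=1), (x=10, y=2)
  Distance 3: (x=7, y=0), (x=8, y=1), (x=9, y=2), (x=11, y=2), (x=10, y=3)
  Distance 4: (x=6, y=0), (x=7, y=1), (x=8, y=2), (x=9, y=3), (x=11, y=3)
  Distance 5: (x=5, y=0), (x=6, y=1), (x=7, y=2), (x=8, y=3)  <- goal reached here
One shortest path (5 moves): (x=10, y=0) -> (x=9, y=0) -> (x=8, y=0) -> (x=7, y=0) -> (x=6, y=0) -> (x=5, y=0)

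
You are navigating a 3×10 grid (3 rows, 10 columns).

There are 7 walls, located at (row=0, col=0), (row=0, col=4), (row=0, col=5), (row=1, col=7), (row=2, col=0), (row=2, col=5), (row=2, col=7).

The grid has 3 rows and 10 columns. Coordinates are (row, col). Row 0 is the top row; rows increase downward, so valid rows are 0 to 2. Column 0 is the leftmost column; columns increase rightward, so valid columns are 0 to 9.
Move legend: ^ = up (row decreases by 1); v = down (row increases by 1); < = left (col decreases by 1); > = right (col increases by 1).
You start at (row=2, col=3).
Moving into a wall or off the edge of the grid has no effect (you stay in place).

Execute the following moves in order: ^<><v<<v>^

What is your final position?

Answer: Final position: (row=1, col=2)

Derivation:
Start: (row=2, col=3)
  ^ (up): (row=2, col=3) -> (row=1, col=3)
  < (left): (row=1, col=3) -> (row=1, col=2)
  > (right): (row=1, col=2) -> (row=1, col=3)
  < (left): (row=1, col=3) -> (row=1, col=2)
  v (down): (row=1, col=2) -> (row=2, col=2)
  < (left): (row=2, col=2) -> (row=2, col=1)
  < (left): blocked, stay at (row=2, col=1)
  v (down): blocked, stay at (row=2, col=1)
  > (right): (row=2, col=1) -> (row=2, col=2)
  ^ (up): (row=2, col=2) -> (row=1, col=2)
Final: (row=1, col=2)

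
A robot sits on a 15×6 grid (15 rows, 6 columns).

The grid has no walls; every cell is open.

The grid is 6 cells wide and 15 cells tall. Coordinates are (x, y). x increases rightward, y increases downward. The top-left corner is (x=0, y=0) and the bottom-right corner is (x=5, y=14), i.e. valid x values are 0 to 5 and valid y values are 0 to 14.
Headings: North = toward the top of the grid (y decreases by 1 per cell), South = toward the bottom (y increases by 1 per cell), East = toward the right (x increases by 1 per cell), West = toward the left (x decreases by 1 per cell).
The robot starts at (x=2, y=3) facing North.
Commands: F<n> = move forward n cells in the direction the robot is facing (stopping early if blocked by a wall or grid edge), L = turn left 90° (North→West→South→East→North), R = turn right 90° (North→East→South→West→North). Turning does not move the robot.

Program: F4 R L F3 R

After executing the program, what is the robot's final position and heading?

Answer: Final position: (x=2, y=0), facing East

Derivation:
Start: (x=2, y=3), facing North
  F4: move forward 3/4 (blocked), now at (x=2, y=0)
  R: turn right, now facing East
  L: turn left, now facing North
  F3: move forward 0/3 (blocked), now at (x=2, y=0)
  R: turn right, now facing East
Final: (x=2, y=0), facing East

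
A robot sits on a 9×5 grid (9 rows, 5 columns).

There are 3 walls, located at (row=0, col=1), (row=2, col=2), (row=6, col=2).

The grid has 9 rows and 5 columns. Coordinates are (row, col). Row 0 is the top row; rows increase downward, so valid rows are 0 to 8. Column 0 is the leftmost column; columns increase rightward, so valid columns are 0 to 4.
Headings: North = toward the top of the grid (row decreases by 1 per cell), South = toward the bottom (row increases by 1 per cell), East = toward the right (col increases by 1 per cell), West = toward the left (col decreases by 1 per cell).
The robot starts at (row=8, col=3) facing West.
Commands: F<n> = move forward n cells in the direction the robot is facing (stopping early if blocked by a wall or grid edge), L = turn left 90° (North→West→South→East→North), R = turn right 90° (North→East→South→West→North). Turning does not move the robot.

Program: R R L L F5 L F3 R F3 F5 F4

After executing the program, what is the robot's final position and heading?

Start: (row=8, col=3), facing West
  R: turn right, now facing North
  R: turn right, now facing East
  L: turn left, now facing North
  L: turn left, now facing West
  F5: move forward 3/5 (blocked), now at (row=8, col=0)
  L: turn left, now facing South
  F3: move forward 0/3 (blocked), now at (row=8, col=0)
  R: turn right, now facing West
  F3: move forward 0/3 (blocked), now at (row=8, col=0)
  F5: move forward 0/5 (blocked), now at (row=8, col=0)
  F4: move forward 0/4 (blocked), now at (row=8, col=0)
Final: (row=8, col=0), facing West

Answer: Final position: (row=8, col=0), facing West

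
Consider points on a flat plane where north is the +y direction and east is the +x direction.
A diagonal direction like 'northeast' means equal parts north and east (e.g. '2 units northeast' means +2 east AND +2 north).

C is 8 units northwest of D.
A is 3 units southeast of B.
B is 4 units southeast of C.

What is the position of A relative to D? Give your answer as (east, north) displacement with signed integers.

Place D at the origin (east=0, north=0).
  C is 8 units northwest of D: delta (east=-8, north=+8); C at (east=-8, north=8).
  B is 4 units southeast of C: delta (east=+4, north=-4); B at (east=-4, north=4).
  A is 3 units southeast of B: delta (east=+3, north=-3); A at (east=-1, north=1).
Therefore A relative to D: (east=-1, north=1).

Answer: A is at (east=-1, north=1) relative to D.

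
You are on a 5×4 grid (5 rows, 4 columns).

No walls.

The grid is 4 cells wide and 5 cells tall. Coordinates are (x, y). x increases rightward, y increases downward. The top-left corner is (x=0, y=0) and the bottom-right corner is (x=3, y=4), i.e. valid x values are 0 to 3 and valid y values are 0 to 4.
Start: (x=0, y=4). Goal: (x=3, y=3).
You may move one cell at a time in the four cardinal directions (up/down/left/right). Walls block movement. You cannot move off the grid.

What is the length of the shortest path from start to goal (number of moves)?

BFS from (x=0, y=4) until reaching (x=3, y=3):
  Distance 0: (x=0, y=4)
  Distance 1: (x=0, y=3), (x=1, y=4)
  Distance 2: (x=0, y=2), (x=1, y=3), (x=2, y=4)
  Distance 3: (x=0, y=1), (x=1, y=2), (x=2, y=3), (x=3, y=4)
  Distance 4: (x=0, y=0), (x=1, y=1), (x=2, y=2), (x=3, y=3)  <- goal reached here
One shortest path (4 moves): (x=0, y=4) -> (x=1, y=4) -> (x=2, y=4) -> (x=3, y=4) -> (x=3, y=3)

Answer: Shortest path length: 4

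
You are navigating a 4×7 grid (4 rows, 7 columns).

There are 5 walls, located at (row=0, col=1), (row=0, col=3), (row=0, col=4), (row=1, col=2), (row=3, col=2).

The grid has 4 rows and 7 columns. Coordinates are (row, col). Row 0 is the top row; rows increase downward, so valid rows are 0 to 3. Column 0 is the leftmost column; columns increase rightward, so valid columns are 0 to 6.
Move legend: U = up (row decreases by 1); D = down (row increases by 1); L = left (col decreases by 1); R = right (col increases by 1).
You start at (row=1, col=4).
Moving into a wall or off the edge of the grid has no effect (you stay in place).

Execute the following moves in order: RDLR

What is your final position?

Start: (row=1, col=4)
  R (right): (row=1, col=4) -> (row=1, col=5)
  D (down): (row=1, col=5) -> (row=2, col=5)
  L (left): (row=2, col=5) -> (row=2, col=4)
  R (right): (row=2, col=4) -> (row=2, col=5)
Final: (row=2, col=5)

Answer: Final position: (row=2, col=5)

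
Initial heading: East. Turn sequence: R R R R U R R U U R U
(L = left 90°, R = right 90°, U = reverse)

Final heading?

Answer: Final heading: North

Derivation:
Start: East
  R (right (90° clockwise)) -> South
  R (right (90° clockwise)) -> West
  R (right (90° clockwise)) -> North
  R (right (90° clockwise)) -> East
  U (U-turn (180°)) -> West
  R (right (90° clockwise)) -> North
  R (right (90° clockwise)) -> East
  U (U-turn (180°)) -> West
  U (U-turn (180°)) -> East
  R (right (90° clockwise)) -> South
  U (U-turn (180°)) -> North
Final: North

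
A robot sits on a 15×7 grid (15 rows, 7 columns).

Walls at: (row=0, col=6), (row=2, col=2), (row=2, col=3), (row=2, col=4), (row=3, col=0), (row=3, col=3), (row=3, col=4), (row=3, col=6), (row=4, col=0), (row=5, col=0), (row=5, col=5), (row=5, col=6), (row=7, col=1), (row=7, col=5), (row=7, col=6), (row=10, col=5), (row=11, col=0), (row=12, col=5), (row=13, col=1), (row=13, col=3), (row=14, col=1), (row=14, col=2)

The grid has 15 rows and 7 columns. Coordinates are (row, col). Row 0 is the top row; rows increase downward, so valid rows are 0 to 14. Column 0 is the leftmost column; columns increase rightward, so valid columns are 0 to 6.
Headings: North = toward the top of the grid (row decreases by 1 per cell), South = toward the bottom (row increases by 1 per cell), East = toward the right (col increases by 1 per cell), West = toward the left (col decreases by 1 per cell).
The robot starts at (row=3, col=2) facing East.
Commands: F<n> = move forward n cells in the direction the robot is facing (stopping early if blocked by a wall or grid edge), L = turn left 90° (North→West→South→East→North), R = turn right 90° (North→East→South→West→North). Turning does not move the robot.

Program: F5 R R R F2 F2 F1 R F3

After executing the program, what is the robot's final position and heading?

Start: (row=3, col=2), facing East
  F5: move forward 0/5 (blocked), now at (row=3, col=2)
  R: turn right, now facing South
  R: turn right, now facing West
  R: turn right, now facing North
  F2: move forward 0/2 (blocked), now at (row=3, col=2)
  F2: move forward 0/2 (blocked), now at (row=3, col=2)
  F1: move forward 0/1 (blocked), now at (row=3, col=2)
  R: turn right, now facing East
  F3: move forward 0/3 (blocked), now at (row=3, col=2)
Final: (row=3, col=2), facing East

Answer: Final position: (row=3, col=2), facing East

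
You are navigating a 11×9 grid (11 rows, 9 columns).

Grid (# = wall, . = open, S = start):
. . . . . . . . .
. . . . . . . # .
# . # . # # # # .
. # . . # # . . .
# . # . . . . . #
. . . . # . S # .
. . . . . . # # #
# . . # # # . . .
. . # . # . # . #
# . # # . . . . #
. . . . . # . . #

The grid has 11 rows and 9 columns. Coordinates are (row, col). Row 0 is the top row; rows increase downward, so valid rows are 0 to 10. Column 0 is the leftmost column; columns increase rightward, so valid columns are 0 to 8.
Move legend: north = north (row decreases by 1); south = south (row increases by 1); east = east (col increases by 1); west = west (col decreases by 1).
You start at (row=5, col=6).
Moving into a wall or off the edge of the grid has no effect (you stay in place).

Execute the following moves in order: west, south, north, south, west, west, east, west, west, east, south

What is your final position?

Start: (row=5, col=6)
  west (west): (row=5, col=6) -> (row=5, col=5)
  south (south): (row=5, col=5) -> (row=6, col=5)
  north (north): (row=6, col=5) -> (row=5, col=5)
  south (south): (row=5, col=5) -> (row=6, col=5)
  west (west): (row=6, col=5) -> (row=6, col=4)
  west (west): (row=6, col=4) -> (row=6, col=3)
  east (east): (row=6, col=3) -> (row=6, col=4)
  west (west): (row=6, col=4) -> (row=6, col=3)
  west (west): (row=6, col=3) -> (row=6, col=2)
  east (east): (row=6, col=2) -> (row=6, col=3)
  south (south): blocked, stay at (row=6, col=3)
Final: (row=6, col=3)

Answer: Final position: (row=6, col=3)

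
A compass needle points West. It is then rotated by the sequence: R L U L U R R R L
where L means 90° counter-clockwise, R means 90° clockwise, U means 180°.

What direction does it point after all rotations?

Answer: Final heading: North

Derivation:
Start: West
  R (right (90° clockwise)) -> North
  L (left (90° counter-clockwise)) -> West
  U (U-turn (180°)) -> East
  L (left (90° counter-clockwise)) -> North
  U (U-turn (180°)) -> South
  R (right (90° clockwise)) -> West
  R (right (90° clockwise)) -> North
  R (right (90° clockwise)) -> East
  L (left (90° counter-clockwise)) -> North
Final: North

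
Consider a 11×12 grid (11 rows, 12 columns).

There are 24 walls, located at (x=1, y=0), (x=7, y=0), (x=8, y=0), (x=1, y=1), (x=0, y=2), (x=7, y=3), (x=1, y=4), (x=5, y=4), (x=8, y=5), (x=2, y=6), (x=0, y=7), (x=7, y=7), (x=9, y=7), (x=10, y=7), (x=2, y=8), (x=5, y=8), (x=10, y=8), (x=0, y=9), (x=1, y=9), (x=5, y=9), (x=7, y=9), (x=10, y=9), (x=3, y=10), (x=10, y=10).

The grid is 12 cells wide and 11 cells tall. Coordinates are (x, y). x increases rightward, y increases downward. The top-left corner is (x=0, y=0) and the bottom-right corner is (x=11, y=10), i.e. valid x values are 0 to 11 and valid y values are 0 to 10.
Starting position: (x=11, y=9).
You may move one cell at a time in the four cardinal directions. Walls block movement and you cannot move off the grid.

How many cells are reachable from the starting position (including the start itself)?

BFS flood-fill from (x=11, y=9):
  Distance 0: (x=11, y=9)
  Distance 1: (x=11, y=8), (x=11, y=10)
  Distance 2: (x=11, y=7)
  Distance 3: (x=11, y=6)
  Distance 4: (x=11, y=5), (x=10, y=6)
  Distance 5: (x=11, y=4), (x=10, y=5), (x=9, y=6)
  Distance 6: (x=11, y=3), (x=10, y=4), (x=9, y=5), (x=8, y=6)
  Distance 7: (x=11, y=2), (x=10, y=3), (x=9, y=4), (x=7, y=6), (x=8, y=7)
  Distance 8: (x=11, y=1), (x=10, y=2), (x=9, y=3), (x=8, y=4), (x=7, y=5), (x=6, y=6), (x=8, y=8)
  Distance 9: (x=11, y=0), (x=10, y=1), (x=9, y=2), (x=8, y=3), (x=7, y=4), (x=6, y=5), (x=5, y=6), (x=6, y=7), (x=7, y=8), (x=9, y=8), (x=8, y=9)
  Distance 10: (x=10, y=0), (x=9, y=1), (x=8, y=2), (x=6, y=4), (x=5, y=5), (x=4, y=6), (x=5, y=7), (x=6, y=8), (x=9, y=9), (x=8, y=10)
  Distance 11: (x=9, y=0), (x=8, y=1), (x=7, y=2), (x=6, y=3), (x=4, y=5), (x=3, y=6), (x=4, y=7), (x=6, y=9), (x=7, y=10), (x=9, y=10)
  Distance 12: (x=7, y=1), (x=6, y=2), (x=5, y=3), (x=4, y=4), (x=3, y=5), (x=3, y=7), (x=4, y=8), (x=6, y=10)
  Distance 13: (x=6, y=1), (x=5, y=2), (x=4, y=3), (x=3, y=4), (x=2, y=5), (x=2, y=7), (x=3, y=8), (x=4, y=9), (x=5, y=10)
  Distance 14: (x=6, y=0), (x=5, y=1), (x=4, y=2), (x=3, y=3), (x=2, y=4), (x=1, y=5), (x=1, y=7), (x=3, y=9), (x=4, y=10)
  Distance 15: (x=5, y=0), (x=4, y=1), (x=3, y=2), (x=2, y=3), (x=0, y=5), (x=1, y=6), (x=1, y=8), (x=2, y=9)
  Distance 16: (x=4, y=0), (x=3, y=1), (x=2, y=2), (x=1, y=3), (x=0, y=4), (x=0, y=6), (x=0, y=8), (x=2, y=10)
  Distance 17: (x=3, y=0), (x=2, y=1), (x=1, y=2), (x=0, y=3), (x=1, y=10)
  Distance 18: (x=2, y=0), (x=0, y=10)
Total reachable: 106 (grid has 108 open cells total)

Answer: Reachable cells: 106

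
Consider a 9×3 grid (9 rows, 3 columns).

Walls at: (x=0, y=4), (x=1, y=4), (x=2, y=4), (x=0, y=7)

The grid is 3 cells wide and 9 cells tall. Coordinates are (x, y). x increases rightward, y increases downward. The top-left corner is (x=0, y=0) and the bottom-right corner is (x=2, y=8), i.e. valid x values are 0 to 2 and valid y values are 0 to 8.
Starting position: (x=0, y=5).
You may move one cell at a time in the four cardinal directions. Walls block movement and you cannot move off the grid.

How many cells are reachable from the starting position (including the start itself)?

Answer: Reachable cells: 11

Derivation:
BFS flood-fill from (x=0, y=5):
  Distance 0: (x=0, y=5)
  Distance 1: (x=1, y=5), (x=0, y=6)
  Distance 2: (x=2, y=5), (x=1, y=6)
  Distance 3: (x=2, y=6), (x=1, y=7)
  Distance 4: (x=2, y=7), (x=1, y=8)
  Distance 5: (x=0, y=8), (x=2, y=8)
Total reachable: 11 (grid has 23 open cells total)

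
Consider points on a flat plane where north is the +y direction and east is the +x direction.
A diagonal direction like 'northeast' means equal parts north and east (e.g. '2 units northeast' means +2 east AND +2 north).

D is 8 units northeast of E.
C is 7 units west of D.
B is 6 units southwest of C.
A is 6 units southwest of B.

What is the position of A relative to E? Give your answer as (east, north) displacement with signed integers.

Place E at the origin (east=0, north=0).
  D is 8 units northeast of E: delta (east=+8, north=+8); D at (east=8, north=8).
  C is 7 units west of D: delta (east=-7, north=+0); C at (east=1, north=8).
  B is 6 units southwest of C: delta (east=-6, north=-6); B at (east=-5, north=2).
  A is 6 units southwest of B: delta (east=-6, north=-6); A at (east=-11, north=-4).
Therefore A relative to E: (east=-11, north=-4).

Answer: A is at (east=-11, north=-4) relative to E.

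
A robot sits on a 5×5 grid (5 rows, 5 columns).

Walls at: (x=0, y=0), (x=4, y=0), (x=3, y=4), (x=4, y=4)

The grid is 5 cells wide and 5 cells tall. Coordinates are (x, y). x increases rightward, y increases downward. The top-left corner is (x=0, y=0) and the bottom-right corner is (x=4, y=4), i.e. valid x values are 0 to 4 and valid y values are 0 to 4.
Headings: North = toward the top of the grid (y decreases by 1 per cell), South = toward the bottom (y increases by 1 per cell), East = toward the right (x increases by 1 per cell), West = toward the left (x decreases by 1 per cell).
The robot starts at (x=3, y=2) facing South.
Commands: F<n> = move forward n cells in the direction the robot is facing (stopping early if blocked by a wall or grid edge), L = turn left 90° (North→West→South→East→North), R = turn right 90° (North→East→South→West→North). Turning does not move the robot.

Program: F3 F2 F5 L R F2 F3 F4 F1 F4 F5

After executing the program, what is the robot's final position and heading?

Start: (x=3, y=2), facing South
  F3: move forward 1/3 (blocked), now at (x=3, y=3)
  F2: move forward 0/2 (blocked), now at (x=3, y=3)
  F5: move forward 0/5 (blocked), now at (x=3, y=3)
  L: turn left, now facing East
  R: turn right, now facing South
  F2: move forward 0/2 (blocked), now at (x=3, y=3)
  F3: move forward 0/3 (blocked), now at (x=3, y=3)
  F4: move forward 0/4 (blocked), now at (x=3, y=3)
  F1: move forward 0/1 (blocked), now at (x=3, y=3)
  F4: move forward 0/4 (blocked), now at (x=3, y=3)
  F5: move forward 0/5 (blocked), now at (x=3, y=3)
Final: (x=3, y=3), facing South

Answer: Final position: (x=3, y=3), facing South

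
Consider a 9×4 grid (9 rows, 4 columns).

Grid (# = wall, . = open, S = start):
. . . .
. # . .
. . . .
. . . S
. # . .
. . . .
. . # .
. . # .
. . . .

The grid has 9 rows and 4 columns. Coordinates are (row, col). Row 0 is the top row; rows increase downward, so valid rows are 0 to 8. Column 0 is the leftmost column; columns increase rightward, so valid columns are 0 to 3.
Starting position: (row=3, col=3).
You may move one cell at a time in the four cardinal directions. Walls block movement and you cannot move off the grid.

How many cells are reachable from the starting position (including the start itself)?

BFS flood-fill from (row=3, col=3):
  Distance 0: (row=3, col=3)
  Distance 1: (row=2, col=3), (row=3, col=2), (row=4, col=3)
  Distance 2: (row=1, col=3), (row=2, col=2), (row=3, col=1), (row=4, col=2), (row=5, col=3)
  Distance 3: (row=0, col=3), (row=1, col=2), (row=2, col=1), (row=3, col=0), (row=5, col=2), (row=6, col=3)
  Distance 4: (row=0, col=2), (row=2, col=0), (row=4, col=0), (row=5, col=1), (row=7, col=3)
  Distance 5: (row=0, col=1), (row=1, col=0), (row=5, col=0), (row=6, col=1), (row=8, col=3)
  Distance 6: (row=0, col=0), (row=6, col=0), (row=7, col=1), (row=8, col=2)
  Distance 7: (row=7, col=0), (row=8, col=1)
  Distance 8: (row=8, col=0)
Total reachable: 32 (grid has 32 open cells total)

Answer: Reachable cells: 32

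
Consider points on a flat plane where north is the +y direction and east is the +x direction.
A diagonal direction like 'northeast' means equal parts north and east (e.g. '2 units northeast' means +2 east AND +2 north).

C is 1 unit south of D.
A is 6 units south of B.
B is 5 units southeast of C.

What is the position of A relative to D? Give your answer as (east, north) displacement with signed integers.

Place D at the origin (east=0, north=0).
  C is 1 unit south of D: delta (east=+0, north=-1); C at (east=0, north=-1).
  B is 5 units southeast of C: delta (east=+5, north=-5); B at (east=5, north=-6).
  A is 6 units south of B: delta (east=+0, north=-6); A at (east=5, north=-12).
Therefore A relative to D: (east=5, north=-12).

Answer: A is at (east=5, north=-12) relative to D.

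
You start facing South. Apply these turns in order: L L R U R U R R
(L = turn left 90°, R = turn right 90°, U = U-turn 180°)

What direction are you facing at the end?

Answer: Final heading: North

Derivation:
Start: South
  L (left (90° counter-clockwise)) -> East
  L (left (90° counter-clockwise)) -> North
  R (right (90° clockwise)) -> East
  U (U-turn (180°)) -> West
  R (right (90° clockwise)) -> North
  U (U-turn (180°)) -> South
  R (right (90° clockwise)) -> West
  R (right (90° clockwise)) -> North
Final: North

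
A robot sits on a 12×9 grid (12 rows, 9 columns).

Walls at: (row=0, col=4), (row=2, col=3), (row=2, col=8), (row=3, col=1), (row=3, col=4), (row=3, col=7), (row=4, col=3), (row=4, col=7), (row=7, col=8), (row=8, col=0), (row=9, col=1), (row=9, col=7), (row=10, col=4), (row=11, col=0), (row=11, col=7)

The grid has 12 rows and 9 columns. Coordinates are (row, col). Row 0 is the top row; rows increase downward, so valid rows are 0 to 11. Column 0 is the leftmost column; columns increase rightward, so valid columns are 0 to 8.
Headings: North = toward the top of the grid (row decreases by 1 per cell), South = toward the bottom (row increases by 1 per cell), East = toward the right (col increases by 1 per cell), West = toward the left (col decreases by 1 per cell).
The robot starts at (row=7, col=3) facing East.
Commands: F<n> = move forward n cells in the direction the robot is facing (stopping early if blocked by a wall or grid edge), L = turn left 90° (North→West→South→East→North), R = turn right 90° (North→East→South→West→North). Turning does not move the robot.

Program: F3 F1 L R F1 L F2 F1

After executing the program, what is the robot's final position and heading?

Start: (row=7, col=3), facing East
  F3: move forward 3, now at (row=7, col=6)
  F1: move forward 1, now at (row=7, col=7)
  L: turn left, now facing North
  R: turn right, now facing East
  F1: move forward 0/1 (blocked), now at (row=7, col=7)
  L: turn left, now facing North
  F2: move forward 2, now at (row=5, col=7)
  F1: move forward 0/1 (blocked), now at (row=5, col=7)
Final: (row=5, col=7), facing North

Answer: Final position: (row=5, col=7), facing North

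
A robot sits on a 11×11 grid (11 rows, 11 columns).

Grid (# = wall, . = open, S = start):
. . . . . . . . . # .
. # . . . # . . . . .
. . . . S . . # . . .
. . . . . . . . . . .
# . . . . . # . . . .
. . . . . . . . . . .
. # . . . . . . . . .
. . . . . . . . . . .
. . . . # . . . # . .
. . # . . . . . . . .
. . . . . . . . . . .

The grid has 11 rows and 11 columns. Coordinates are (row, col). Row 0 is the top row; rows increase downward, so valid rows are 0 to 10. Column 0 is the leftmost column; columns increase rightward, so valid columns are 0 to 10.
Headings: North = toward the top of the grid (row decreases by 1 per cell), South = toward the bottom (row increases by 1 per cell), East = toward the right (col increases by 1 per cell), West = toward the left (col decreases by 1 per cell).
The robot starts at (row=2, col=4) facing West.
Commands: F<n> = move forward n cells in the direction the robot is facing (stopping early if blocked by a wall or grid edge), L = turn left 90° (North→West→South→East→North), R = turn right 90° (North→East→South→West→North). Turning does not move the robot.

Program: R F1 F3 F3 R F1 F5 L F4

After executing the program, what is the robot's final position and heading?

Start: (row=2, col=4), facing West
  R: turn right, now facing North
  F1: move forward 1, now at (row=1, col=4)
  F3: move forward 1/3 (blocked), now at (row=0, col=4)
  F3: move forward 0/3 (blocked), now at (row=0, col=4)
  R: turn right, now facing East
  F1: move forward 1, now at (row=0, col=5)
  F5: move forward 3/5 (blocked), now at (row=0, col=8)
  L: turn left, now facing North
  F4: move forward 0/4 (blocked), now at (row=0, col=8)
Final: (row=0, col=8), facing North

Answer: Final position: (row=0, col=8), facing North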